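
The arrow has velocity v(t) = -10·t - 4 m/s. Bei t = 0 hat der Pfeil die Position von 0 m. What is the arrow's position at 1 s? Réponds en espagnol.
Para resolver esto, necesitamos tomar 1 integral de nuestra ecuación de la velocidad v(t) = -10·t - 4. Integrando la velocidad y usando la condición inicial x(0) = 0, obtenemos x(t) = -5·t^2 - 4·t. Usando x(t) = -5·t^2 - 4·t y sustituyendo t = 1, encontramos x = -9.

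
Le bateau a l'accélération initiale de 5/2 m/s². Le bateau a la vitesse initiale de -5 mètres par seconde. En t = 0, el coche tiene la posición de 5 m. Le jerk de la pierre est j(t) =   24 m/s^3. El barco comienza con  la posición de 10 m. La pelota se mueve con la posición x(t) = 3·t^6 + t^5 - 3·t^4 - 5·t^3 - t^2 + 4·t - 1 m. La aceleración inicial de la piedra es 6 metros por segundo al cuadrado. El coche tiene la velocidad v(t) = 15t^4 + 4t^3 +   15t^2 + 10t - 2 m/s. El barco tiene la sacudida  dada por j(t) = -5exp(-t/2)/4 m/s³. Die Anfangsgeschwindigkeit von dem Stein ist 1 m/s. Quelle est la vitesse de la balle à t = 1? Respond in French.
En partant de la position x(t) = 3·t^6 + t^5 - 3·t^4 - 5·t^3 - t^2 + 4·t - 1, nous prenons 1 dérivée. En dérivant la position, nous obtenons la vitesse: v(t) = 18·t^5 + 5·t^4 - 12·t^3 - 15·t^2 - 2·t + 4. De l'équation de la vitesse v(t) = 18·t^5 + 5·t^4 - 12·t^3 - 15·t^2 - 2·t + 4, nous substituons t = 1 pour obtenir v = -2.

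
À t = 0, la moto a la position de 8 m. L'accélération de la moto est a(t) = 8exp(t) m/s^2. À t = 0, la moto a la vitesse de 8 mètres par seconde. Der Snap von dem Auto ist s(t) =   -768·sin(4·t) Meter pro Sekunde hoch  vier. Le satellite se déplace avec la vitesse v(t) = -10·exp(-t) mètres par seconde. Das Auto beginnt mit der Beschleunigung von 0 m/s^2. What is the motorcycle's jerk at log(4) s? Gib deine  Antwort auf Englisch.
Starting from acceleration a(t) = 8·exp(t), we take 1 derivative. Taking d/dt of a(t), we find j(t) = 8·exp(t). Using j(t) = 8·exp(t) and substituting t = log(4), we find j = 32.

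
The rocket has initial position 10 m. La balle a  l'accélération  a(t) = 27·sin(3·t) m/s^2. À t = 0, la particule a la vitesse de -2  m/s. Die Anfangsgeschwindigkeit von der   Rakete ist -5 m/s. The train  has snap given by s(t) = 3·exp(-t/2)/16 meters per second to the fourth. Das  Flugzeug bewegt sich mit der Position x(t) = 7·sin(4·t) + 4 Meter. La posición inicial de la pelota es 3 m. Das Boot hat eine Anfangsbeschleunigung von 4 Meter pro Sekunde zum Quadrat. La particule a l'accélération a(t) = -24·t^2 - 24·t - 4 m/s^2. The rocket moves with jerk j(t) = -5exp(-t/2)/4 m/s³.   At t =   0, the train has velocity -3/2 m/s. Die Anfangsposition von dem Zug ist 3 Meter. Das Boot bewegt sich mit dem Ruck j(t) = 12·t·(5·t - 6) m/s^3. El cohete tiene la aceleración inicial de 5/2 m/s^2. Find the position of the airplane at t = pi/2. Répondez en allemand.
Mit x(t) = 7·sin(4·t) + 4 und Einsetzen von t = pi/2, finden wir x = 4.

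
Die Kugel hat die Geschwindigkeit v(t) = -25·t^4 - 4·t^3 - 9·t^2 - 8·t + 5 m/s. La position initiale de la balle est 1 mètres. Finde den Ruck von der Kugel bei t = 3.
Um dies zu lösen, müssen wir 2 Ableitungen unserer Gleichung für die Geschwindigkeit v(t) = -25·t^4 - 4·t^3 - 9·t^2 - 8·t + 5 nehmen. Die Ableitung von der Geschwindigkeit ergibt die Beschleunigung: a(t) = -100·t^3 - 12·t^2 - 18·t - 8. Die Ableitung von der Beschleunigung ergibt den Ruck: j(t) = -300·t^2 - 24·t - 18. Aus der Gleichung für den Ruck j(t) = -300·t^2 - 24·t - 18, setzen wir t = 3 ein und erhalten j = -2790.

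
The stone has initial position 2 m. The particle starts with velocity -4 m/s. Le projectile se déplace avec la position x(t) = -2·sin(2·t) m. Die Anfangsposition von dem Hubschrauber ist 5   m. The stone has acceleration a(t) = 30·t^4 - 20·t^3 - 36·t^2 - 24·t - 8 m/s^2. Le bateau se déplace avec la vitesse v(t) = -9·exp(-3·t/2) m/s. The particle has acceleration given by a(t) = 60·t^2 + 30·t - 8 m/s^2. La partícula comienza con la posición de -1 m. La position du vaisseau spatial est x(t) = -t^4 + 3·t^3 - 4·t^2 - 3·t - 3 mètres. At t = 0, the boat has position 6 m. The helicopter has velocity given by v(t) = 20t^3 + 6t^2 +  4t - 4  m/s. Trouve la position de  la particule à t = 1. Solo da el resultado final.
x(1) = 1.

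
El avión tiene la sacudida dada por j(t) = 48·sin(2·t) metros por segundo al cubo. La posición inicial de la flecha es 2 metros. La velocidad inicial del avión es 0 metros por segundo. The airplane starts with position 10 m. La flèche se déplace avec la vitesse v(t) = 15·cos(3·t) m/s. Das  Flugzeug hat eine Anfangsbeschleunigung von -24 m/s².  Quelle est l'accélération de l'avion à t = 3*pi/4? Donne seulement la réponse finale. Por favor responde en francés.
a(3*pi/4) = 0.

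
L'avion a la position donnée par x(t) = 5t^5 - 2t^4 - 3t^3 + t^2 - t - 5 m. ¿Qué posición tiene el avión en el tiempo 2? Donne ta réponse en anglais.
Using x(t) = 5·t^5 - 2·t^4 - 3·t^3 + t^2 - t - 5 and substituting t = 2, we find x = 101.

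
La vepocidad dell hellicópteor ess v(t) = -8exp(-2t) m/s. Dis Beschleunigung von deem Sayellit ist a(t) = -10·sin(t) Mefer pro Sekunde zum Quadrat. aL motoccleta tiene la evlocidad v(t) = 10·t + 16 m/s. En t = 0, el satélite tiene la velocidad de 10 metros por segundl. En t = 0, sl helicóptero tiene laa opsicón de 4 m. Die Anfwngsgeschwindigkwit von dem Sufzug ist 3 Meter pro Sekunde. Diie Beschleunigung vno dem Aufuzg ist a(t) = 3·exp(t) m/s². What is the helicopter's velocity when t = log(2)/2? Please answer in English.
Using v(t) = -8·exp(-2·t) and substituting t = log(2)/2, we find v = -4.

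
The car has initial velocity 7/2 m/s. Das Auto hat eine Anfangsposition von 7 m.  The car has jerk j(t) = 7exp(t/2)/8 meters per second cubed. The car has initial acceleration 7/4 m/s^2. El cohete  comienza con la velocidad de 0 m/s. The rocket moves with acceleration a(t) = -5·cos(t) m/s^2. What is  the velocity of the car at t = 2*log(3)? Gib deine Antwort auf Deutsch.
Um dies zu lösen, müssen wir 2 Stammfunktionen unserer Gleichung für den Ruck j(t) = 7·exp(t/2)/8 finden. Die Stammfunktion von dem Ruck, mit a(0) = 7/4, ergibt die Beschleunigung: a(t) = 7·exp(t/2)/4. Durch Integration von der Beschleunigung und Verwendung der Anfangsbedingung v(0) = 7/2, erhalten wir v(t) = 7·exp(t/2)/2. Aus der Gleichung für die Geschwindigkeit v(t) = 7·exp(t/2)/2, setzen wir t = 2*log(3) ein und erhalten v = 21/2.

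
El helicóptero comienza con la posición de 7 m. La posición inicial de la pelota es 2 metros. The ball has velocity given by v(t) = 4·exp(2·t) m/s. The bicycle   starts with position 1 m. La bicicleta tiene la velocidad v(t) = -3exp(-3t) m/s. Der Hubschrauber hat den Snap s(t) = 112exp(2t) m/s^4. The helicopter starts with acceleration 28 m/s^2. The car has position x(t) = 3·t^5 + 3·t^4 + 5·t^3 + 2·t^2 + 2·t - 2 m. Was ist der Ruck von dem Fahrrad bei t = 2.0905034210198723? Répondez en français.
Nous devons dériver notre équation de la vitesse v(t) = -3·exp(-3·t) 2 fois. La dérivée de la vitesse donne l'accélération: a(t) = 9·exp(-3·t). En dérivant l'accélération, nous obtenons le jerk: j(t) = -27·exp(-3·t). De l'équation du jerk j(t) = -27·exp(-3·t), nous substituons t = 2.0905034210198723 pour obtenir j = -0.0510130703838949.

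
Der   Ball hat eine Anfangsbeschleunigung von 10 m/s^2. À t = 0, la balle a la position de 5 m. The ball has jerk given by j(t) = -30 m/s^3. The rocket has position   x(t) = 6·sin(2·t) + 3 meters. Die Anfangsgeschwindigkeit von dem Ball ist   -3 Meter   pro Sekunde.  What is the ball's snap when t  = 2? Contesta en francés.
Nous devons dériver notre équation du jerk j(t) = -30 1 fois. En dérivant le jerk, nous obtenons le snap: s(t) = 0. Nous avons le snap s(t) = 0. En substituant t = 2: s(2) = 0.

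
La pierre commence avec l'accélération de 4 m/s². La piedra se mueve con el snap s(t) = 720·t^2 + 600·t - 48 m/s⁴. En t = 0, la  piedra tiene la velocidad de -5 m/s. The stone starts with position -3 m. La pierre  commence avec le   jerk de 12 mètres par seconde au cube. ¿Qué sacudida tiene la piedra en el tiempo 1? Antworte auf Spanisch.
Debemos encontrar la integral de nuestra ecuación del snap s(t) = 720·t^2 + 600·t - 48 1 vez. La integral del snap, con j(0) = 12, da la sacudida: j(t) = 240·t^3 + 300·t^2 - 48·t + 12. Tenemos la sacudida j(t) = 240·t^3 + 300·t^2 - 48·t + 12. Sustituyendo t = 1: j(1) = 504.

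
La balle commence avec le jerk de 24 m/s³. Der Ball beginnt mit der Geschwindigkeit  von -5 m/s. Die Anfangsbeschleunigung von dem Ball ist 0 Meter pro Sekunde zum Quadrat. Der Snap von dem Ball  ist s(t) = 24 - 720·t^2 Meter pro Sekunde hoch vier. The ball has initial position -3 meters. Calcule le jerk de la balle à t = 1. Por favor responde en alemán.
Ausgehend von dem Snap s(t) = 24 - 720·t^2, nehmen wir 1 Stammfunktion. Mit ∫s(t)dt und Anwendung von j(0) = 24, finden wir j(t) = -240·t^3 + 24·t + 24. Mit j(t) = -240·t^3 + 24·t + 24 und Einsetzen von t = 1, finden wir j = -192.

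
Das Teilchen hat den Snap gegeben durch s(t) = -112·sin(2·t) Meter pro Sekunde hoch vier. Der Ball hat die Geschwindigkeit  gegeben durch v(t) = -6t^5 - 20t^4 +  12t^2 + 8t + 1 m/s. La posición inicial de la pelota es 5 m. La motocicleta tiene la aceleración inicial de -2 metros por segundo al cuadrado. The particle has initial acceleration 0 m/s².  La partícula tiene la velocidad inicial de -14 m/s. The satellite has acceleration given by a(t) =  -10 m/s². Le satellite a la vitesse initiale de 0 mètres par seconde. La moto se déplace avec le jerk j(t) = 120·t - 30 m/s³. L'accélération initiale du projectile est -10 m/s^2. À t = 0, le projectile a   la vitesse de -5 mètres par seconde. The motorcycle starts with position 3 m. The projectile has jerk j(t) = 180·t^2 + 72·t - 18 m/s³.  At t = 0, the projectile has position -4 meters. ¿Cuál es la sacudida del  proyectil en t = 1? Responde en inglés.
We have jerk j(t) = 180·t^2 + 72·t - 18. Substituting t = 1: j(1) = 234.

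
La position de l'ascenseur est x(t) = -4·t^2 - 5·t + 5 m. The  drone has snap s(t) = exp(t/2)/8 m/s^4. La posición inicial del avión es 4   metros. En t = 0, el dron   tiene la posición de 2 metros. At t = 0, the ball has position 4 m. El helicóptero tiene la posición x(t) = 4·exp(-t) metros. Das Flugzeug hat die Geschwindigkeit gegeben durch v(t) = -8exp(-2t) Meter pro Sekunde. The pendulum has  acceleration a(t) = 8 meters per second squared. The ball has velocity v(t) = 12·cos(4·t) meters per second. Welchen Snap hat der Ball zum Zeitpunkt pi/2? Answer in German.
Ausgehend von der Geschwindigkeit v(t) = 12·cos(4·t), nehmen wir 3 Ableitungen. Die Ableitung von der Geschwindigkeit ergibt die Beschleunigung: a(t) = -48·sin(4·t). Mit d/dt von a(t) finden wir j(t) = -192·cos(4·t). Die Ableitung von dem Ruck ergibt den Snap: s(t) = 768·sin(4·t). Wir haben den Snap s(t) = 768·sin(4·t). Durch Einsetzen von t = pi/2: s(pi/2) = 0.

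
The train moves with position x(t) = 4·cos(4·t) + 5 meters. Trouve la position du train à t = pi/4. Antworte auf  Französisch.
Nous avons la position x(t) = 4·cos(4·t) + 5. En substituant t = pi/4: x(pi/4) = 1.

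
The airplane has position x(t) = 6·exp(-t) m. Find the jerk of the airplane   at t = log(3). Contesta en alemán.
Um dies zu lösen, müssen wir 3 Ableitungen unserer Gleichung für die Position x(t) = 6·exp(-t) nehmen. Die Ableitung von der Position ergibt die Geschwindigkeit: v(t) = -6·exp(-t). Mit d/dt von v(t) finden wir a(t) = 6·exp(-t). Mit d/dt von a(t) finden wir j(t) = -6·exp(-t). Mit j(t) = -6·exp(-t) und Einsetzen von t = log(3), finden wir j = -2.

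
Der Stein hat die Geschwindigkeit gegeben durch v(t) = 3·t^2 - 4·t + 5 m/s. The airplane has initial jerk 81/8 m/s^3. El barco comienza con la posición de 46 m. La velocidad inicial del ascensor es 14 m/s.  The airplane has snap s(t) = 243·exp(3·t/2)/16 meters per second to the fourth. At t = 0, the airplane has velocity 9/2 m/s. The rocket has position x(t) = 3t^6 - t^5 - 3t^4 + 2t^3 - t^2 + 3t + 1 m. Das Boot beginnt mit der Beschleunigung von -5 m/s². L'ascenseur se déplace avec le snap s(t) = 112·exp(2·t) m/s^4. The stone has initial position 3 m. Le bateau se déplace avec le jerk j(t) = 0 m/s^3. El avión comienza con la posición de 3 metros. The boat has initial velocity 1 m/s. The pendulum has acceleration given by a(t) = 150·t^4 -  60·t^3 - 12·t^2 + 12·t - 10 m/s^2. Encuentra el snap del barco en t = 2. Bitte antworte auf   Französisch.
Nous devons dériver notre équation du jerk j(t) = 0 1 fois. En prenant d/dt de j(t), nous trouvons s(t) = 0. De l'équation du snap s(t) = 0, nous substituons t = 2 pour obtenir s = 0.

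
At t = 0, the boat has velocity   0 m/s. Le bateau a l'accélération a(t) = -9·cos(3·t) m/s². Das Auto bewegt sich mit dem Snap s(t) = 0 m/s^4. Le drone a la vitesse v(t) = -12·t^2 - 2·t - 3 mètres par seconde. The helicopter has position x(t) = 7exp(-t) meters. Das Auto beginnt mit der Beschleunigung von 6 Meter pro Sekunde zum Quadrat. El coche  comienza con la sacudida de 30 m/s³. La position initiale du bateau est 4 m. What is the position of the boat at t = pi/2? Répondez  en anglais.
We need to integrate our acceleration equation a(t) = -9·cos(3·t) 2 times. Integrating acceleration and using the initial condition v(0) = 0, we get v(t) = -3·sin(3·t). Integrating velocity and using the initial condition x(0) = 4, we get x(t) = cos(3·t) + 3. Using x(t) = cos(3·t) + 3 and substituting t = pi/2, we find x = 3.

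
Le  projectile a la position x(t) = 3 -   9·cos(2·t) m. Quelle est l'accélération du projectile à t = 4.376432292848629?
En partant de la position x(t) = 3 - 9·cos(2·t), nous prenons 2 dérivées. En dérivant la position, nous obtenons la vitesse: v(t) = 18·sin(2·t). En dérivant la vitesse, nous obtenons l'accélération: a(t) = 36·cos(2·t). Nous avons l'accélération a(t) = 36·cos(2·t). En substituant t = 4.376432292848629: a(4.376432292848629) = -28.1747538976086.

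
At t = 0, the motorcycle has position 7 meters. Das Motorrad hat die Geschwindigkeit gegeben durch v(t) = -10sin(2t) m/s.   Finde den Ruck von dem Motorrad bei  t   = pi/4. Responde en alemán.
Um dies zu lösen, müssen wir 2 Ableitungen unserer Gleichung für die Geschwindigkeit v(t) = -10·sin(2·t) nehmen. Durch Ableiten von der Geschwindigkeit erhalten wir die Beschleunigung: a(t) = -20·cos(2·t). Mit d/dt von a(t) finden wir j(t) = 40·sin(2·t). Aus der Gleichung für den Ruck j(t) = 40·sin(2·t), setzen wir t = pi/4 ein und erhalten j = 40.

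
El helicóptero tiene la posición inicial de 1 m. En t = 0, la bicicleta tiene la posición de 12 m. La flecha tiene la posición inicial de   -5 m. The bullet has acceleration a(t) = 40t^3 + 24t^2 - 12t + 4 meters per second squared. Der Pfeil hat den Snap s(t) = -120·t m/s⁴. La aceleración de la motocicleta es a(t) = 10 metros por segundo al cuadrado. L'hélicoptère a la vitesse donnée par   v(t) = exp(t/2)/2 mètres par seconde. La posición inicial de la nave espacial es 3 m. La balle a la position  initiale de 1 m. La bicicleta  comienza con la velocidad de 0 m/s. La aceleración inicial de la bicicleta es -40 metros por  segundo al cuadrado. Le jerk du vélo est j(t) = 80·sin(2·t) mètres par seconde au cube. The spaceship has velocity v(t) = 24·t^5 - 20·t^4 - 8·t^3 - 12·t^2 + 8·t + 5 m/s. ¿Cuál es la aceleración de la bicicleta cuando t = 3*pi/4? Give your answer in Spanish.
Partiendo de la sacudida j(t) = 80·sin(2·t), tomamos 1 antiderivada. La antiderivada de la sacudida es la aceleración. Usando a(0) = -40, obtenemos a(t) = -40·cos(2·t). Usando a(t) = -40·cos(2·t) y sustituyendo t = 3*pi/4, encontramos a = 0.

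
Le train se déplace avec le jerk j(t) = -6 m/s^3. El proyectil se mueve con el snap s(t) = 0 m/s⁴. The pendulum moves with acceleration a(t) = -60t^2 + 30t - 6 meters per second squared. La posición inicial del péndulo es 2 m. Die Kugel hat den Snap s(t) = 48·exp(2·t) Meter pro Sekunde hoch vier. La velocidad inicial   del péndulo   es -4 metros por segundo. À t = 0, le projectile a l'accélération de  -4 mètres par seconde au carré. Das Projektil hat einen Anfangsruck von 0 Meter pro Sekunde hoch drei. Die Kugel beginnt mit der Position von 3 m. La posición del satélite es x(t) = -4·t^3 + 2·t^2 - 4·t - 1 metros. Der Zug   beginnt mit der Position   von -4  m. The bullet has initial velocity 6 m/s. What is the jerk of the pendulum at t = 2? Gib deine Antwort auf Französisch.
Pour résoudre ceci, nous devons prendre 1 dérivée de notre équation de l'accélération a(t) = -60·t^2 + 30·t - 6. En dérivant l'accélération, nous obtenons le jerk: j(t) = 30 - 120·t. Nous avons le jerk j(t) = 30 - 120·t. En substituant t = 2: j(2) = -210.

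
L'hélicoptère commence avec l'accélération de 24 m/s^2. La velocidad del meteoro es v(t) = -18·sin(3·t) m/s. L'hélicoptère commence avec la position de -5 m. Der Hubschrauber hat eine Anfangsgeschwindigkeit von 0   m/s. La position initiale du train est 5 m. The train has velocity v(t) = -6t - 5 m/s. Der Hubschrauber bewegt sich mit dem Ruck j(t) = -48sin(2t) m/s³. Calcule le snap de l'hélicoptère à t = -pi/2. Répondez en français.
Nous devons dériver notre équation du jerk j(t) = -48·sin(2·t) 1 fois. La dérivée du jerk donne le snap: s(t) = -96·cos(2·t). Nous avons le snap s(t) = -96·cos(2·t). En substituant t = -pi/2: s(-pi/2) = 96.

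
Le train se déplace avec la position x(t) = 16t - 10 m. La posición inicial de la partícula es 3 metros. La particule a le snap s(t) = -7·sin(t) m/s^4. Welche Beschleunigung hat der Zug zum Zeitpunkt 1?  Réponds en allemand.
Wir müssen unsere Gleichung für die Position x(t) = 16·t - 10 2-mal ableiten. Durch Ableiten von der Position erhalten wir die Geschwindigkeit: v(t) = 16. Durch Ableiten von der Geschwindigkeit erhalten wir die Beschleunigung: a(t) = 0. Mit a(t) = 0 und Einsetzen von t = 1, finden wir a = 0.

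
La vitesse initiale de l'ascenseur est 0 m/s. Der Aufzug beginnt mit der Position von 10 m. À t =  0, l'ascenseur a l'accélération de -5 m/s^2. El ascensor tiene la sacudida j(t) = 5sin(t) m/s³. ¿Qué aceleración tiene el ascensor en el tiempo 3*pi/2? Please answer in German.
Wir müssen das Integral unserer Gleichung für den Ruck j(t) = 5·sin(t) 1-mal finden. Durch Integration von dem Ruck und Verwendung der Anfangsbedingung a(0) = -5, erhalten wir a(t) = -5·cos(t). Wir haben die Beschleunigung a(t) = -5·cos(t). Durch Einsetzen von t = 3*pi/2: a(3*pi/2) = 0.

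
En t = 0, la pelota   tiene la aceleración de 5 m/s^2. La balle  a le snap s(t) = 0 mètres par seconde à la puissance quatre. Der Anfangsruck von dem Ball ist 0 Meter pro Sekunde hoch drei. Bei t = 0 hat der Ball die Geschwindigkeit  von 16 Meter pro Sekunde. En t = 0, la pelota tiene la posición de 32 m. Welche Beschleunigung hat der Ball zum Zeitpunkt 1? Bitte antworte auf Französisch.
Nous devons intégrer notre équation du snap s(t) = 0 2 fois. L'intégrale du snap, avec j(0) = 0, donne le jerk: j(t) = 0. La primitive du jerk est l'accélération. En utilisant a(0) = 5, nous obtenons a(t) = 5. Nous avons l'accélération a(t) = 5. En substituant t = 1: a(1) = 5.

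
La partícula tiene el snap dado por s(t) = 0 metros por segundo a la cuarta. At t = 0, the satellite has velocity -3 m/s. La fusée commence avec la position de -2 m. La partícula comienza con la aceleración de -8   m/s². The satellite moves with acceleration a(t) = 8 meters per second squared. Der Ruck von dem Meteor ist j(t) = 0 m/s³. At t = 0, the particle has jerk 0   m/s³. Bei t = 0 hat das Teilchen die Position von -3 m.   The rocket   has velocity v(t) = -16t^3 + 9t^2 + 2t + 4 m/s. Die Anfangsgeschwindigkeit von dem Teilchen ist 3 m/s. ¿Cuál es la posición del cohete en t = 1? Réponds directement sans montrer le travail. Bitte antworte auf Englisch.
At t = 1, x = 2.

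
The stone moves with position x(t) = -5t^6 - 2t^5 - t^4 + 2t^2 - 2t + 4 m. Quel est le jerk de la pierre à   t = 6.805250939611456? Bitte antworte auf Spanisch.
Partiendo de la posición x(t) = -5·t^6 - 2·t^5 - t^4 + 2·t^2 - 2·t + 4, tomamos 3 derivadas. La derivada de la posición da la velocidad: v(t) = -30·t^5 - 10·t^4 - 4·t^3 + 4·t - 2. La derivada de la velocidad da la aceleración: a(t) = -150·t^4 - 40·t^3 - 12·t^2 + 4. Tomando d/dt de a(t), encontramos j(t) = -600·t^3 - 120·t^2 - 24·t. Tenemos la sacudida j(t) = -600·t^3 - 120·t^2 - 24·t. Sustituyendo t = 6.805250939611456: j(6.805250939611456) = -194817.282643059.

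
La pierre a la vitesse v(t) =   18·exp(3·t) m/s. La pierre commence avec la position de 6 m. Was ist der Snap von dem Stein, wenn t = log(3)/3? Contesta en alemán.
Um dies zu lösen, müssen wir 3 Ableitungen unserer Gleichung für die Geschwindigkeit v(t) = 18·exp(3·t) nehmen. Durch Ableiten von der Geschwindigkeit erhalten wir die Beschleunigung: a(t) = 54·exp(3·t). Mit d/dt von a(t) finden wir j(t) = 162·exp(3·t). Mit d/dt von j(t) finden wir s(t) = 486·exp(3·t). Wir haben den Snap s(t) = 486·exp(3·t). Durch Einsetzen von t = log(3)/3: s(log(3)/3) = 1458.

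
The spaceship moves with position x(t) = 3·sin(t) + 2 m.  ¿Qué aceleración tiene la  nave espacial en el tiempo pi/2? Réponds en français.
Nous devons dériver notre équation de la position x(t) = 3·sin(t) + 2 2 fois. En prenant d/dt de x(t), nous trouvons v(t) = 3·cos(t). La dérivée de la vitesse donne l'accélération: a(t) = -3·sin(t). En utilisant a(t) = -3·sin(t) et en substituant t = pi/2, nous trouvons a = -3.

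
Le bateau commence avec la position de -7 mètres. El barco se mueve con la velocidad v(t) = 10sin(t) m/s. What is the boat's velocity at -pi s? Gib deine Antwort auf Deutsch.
Mit v(t) = 10·sin(t) und Einsetzen von t = -pi, finden wir v = 0.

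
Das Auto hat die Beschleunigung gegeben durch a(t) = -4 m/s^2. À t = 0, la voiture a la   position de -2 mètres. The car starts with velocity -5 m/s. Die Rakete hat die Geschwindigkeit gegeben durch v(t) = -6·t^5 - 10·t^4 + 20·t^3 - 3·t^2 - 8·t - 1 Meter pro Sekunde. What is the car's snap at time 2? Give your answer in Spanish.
Debemos derivar nuestra ecuación de la aceleración a(t) = -4 2 veces. La derivada de la aceleración da la sacudida: j(t) = 0. Tomando d/dt de j(t), encontramos s(t) = 0. De la ecuación del snap s(t) = 0, sustituimos t = 2 para obtener s = 0.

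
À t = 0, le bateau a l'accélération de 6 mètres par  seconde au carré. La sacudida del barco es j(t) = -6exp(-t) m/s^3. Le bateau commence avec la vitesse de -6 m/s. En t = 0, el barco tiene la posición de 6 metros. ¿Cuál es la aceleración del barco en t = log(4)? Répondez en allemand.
Ausgehend von dem Ruck j(t) = -6·exp(-t), nehmen wir 1 Stammfunktion. Mit ∫j(t)dt und Anwendung von a(0) = 6, finden wir a(t) = 6·exp(-t). Aus der Gleichung für die Beschleunigung a(t) = 6·exp(-t), setzen wir t = log(4) ein und erhalten a = 3/2.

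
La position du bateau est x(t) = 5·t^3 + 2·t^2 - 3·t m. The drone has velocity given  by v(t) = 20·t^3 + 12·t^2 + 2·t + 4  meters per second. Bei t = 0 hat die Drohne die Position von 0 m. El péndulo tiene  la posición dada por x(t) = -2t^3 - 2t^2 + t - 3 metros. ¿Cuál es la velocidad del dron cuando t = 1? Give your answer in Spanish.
Tenemos la velocidad v(t) = 20·t^3 + 12·t^2 + 2·t + 4. Sustituyendo t = 1: v(1) = 38.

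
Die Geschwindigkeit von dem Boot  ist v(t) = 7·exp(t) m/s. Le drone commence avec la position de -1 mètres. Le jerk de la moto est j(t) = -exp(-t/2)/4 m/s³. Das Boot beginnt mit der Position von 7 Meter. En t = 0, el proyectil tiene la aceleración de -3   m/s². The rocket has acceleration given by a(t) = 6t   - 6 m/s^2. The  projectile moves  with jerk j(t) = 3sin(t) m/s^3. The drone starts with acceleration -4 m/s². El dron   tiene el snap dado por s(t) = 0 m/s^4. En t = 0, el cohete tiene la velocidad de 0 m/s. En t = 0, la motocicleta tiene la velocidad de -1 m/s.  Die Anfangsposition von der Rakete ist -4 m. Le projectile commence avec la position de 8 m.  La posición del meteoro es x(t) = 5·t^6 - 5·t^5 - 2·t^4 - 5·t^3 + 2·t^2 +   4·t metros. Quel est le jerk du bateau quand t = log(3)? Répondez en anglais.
We must differentiate our velocity equation v(t) = 7·exp(t) 2 times. Differentiating velocity, we get acceleration: a(t) = 7·exp(t). Taking d/dt of a(t), we find j(t) = 7·exp(t). From the given jerk equation j(t) = 7·exp(t), we substitute t = log(3) to get j = 21.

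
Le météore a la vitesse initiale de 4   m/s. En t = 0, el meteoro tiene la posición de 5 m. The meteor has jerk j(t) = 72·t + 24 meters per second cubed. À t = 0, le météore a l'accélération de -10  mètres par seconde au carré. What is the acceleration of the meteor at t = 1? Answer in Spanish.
Para resolver esto, necesitamos tomar 1 antiderivada de nuestra ecuación de la sacudida j(t) = 72·t + 24. Tomando ∫j(t)dt y aplicando a(0) = -10, encontramos a(t) = 36·t^2 + 24·t - 10. Usando a(t) = 36·t^2 + 24·t - 10 y sustituyendo t = 1, encontramos a = 50.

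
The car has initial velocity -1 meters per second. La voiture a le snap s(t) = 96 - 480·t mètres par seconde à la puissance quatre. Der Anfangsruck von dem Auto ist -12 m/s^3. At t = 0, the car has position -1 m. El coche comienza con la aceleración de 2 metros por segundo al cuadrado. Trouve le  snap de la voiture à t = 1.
Nous avons le snap s(t) = 96 - 480·t. En substituant t = 1: s(1) = -384.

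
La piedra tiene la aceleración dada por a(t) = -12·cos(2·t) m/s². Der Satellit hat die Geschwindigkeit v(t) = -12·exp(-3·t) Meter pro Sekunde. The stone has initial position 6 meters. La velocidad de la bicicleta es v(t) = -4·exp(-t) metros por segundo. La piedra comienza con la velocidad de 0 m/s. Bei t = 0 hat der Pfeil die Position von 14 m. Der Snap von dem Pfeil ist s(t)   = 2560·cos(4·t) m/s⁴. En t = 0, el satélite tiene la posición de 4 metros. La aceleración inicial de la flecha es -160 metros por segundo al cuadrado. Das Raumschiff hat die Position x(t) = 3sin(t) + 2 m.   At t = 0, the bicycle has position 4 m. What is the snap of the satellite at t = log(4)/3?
Starting from velocity v(t) = -12·exp(-3·t), we take 3 derivatives. Differentiating velocity, we get acceleration: a(t) = 36·exp(-3·t). The derivative of acceleration gives jerk: j(t) = -108·exp(-3·t). The derivative of jerk gives snap: s(t) = 324·exp(-3·t). Using s(t) = 324·exp(-3·t) and substituting t = log(4)/3, we find s = 81.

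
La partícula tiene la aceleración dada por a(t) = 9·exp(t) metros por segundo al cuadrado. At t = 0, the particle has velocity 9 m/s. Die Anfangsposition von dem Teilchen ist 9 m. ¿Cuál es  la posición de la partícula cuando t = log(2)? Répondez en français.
Pour résoudre ceci, nous devons prendre 2 intégrales de notre équation de l'accélération a(t) = 9·exp(t). L'intégrale de l'accélération, avec v(0) = 9, donne la vitesse: v(t) = 9·exp(t). En intégrant la vitesse et en utilisant la condition initiale x(0) = 9, nous obtenons x(t) = 9·exp(t). Nous avons la position x(t) = 9·exp(t). En substituant t = log(2): x(log(2)) = 18.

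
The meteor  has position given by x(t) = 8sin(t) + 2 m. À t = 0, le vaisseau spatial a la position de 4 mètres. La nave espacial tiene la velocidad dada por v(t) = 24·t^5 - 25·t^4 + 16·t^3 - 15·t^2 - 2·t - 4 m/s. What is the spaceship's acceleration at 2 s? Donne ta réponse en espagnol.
Debemos derivar nuestra ecuación de la velocidad v(t) = 24·t^5 - 25·t^4 + 16·t^3 - 15·t^2 - 2·t - 4 1 vez. Derivando la velocidad, obtenemos la aceleración: a(t) = 120·t^4 - 100·t^3 + 48·t^2 - 30·t - 2. De la ecuación de la aceleración a(t) = 120·t^4 - 100·t^3 + 48·t^2 - 30·t - 2, sustituimos t = 2 para obtener a = 1250.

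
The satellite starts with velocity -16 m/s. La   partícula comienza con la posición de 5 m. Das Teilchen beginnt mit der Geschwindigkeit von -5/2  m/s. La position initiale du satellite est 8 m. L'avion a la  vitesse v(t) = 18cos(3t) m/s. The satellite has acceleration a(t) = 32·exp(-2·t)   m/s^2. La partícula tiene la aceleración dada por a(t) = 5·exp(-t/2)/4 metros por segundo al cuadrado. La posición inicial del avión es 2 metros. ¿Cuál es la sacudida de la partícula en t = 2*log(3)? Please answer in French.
Nous devons dériver notre équation de l'accélération a(t) = 5·exp(-t/2)/4 1 fois. En dérivant l'accélération, nous obtenons le jerk: j(t) = -5·exp(-t/2)/8. De l'équation du jerk j(t) = -5·exp(-t/2)/8, nous substituons t = 2*log(3) pour obtenir j = -5/24.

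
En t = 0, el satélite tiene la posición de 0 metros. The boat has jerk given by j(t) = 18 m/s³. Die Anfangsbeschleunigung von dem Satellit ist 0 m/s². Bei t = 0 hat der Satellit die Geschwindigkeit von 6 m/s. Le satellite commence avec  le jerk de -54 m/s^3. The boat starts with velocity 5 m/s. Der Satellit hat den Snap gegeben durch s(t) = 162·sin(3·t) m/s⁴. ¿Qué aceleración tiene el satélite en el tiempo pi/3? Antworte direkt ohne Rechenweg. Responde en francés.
À t = pi/3, a = 0.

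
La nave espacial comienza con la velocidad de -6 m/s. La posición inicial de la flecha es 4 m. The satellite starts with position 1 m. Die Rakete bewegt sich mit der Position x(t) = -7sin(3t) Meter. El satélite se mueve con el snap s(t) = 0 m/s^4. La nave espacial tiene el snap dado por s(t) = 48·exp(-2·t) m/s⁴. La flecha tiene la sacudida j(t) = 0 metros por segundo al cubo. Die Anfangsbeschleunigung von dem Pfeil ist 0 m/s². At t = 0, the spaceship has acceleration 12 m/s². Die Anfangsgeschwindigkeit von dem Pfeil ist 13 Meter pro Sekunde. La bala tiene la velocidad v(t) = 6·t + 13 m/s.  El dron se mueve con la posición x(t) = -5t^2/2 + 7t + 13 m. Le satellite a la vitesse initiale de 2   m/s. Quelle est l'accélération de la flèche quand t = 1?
Nous devons trouver la primitive de notre équation du jerk j(t) = 0 1 fois. L'intégrale du jerk, avec a(0) = 0, donne l'accélération: a(t) = 0. Nous avons l'accélération a(t) = 0. En substituant t = 1: a(1) = 0.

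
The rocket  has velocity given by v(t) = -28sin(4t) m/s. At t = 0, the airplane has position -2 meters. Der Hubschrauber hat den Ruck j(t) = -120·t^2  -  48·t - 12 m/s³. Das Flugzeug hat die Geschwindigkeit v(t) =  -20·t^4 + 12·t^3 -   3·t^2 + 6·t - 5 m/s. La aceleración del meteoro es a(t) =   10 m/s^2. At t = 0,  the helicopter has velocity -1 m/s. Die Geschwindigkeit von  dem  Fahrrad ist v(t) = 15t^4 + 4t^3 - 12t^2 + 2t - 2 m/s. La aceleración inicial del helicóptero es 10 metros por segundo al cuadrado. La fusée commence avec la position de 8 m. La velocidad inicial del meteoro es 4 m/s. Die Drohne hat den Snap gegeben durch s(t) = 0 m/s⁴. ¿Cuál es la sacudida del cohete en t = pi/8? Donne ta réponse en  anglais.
Starting from velocity v(t) = -28·sin(4·t), we take 2 derivatives. Differentiating velocity, we get acceleration: a(t) = -112·cos(4·t). Taking d/dt of a(t), we find j(t) = 448·sin(4·t). We have jerk j(t) = 448·sin(4·t). Substituting t = pi/8: j(pi/8) = 448.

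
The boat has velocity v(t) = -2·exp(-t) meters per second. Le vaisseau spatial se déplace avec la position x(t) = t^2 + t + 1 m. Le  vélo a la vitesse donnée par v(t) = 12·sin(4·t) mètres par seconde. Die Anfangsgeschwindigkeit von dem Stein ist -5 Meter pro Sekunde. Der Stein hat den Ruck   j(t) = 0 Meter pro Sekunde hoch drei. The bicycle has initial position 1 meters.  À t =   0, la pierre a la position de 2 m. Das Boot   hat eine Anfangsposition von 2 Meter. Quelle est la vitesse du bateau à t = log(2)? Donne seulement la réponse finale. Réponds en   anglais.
The answer is -1.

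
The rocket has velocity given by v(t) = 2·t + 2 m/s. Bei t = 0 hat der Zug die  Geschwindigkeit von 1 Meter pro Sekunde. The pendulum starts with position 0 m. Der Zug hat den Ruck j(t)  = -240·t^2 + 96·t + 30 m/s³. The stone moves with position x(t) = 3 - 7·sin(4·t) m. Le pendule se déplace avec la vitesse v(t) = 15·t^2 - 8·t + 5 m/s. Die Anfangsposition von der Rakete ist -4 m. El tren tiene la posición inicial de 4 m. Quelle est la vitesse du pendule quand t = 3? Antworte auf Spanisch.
Usando v(t) = 15·t^2 - 8·t + 5 y sustituyendo t = 3, encontramos v = 116.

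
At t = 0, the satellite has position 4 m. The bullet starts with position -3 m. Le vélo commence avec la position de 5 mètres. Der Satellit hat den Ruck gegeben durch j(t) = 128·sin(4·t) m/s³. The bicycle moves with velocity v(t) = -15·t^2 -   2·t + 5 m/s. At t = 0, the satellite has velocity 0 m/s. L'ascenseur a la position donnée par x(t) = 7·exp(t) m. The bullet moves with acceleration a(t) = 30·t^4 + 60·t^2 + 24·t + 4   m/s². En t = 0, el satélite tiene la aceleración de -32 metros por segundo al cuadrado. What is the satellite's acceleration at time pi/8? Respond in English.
To find the answer, we compute 1 antiderivative of j(t) = 128·sin(4·t). Finding the integral of j(t) and using a(0) = -32: a(t) = -32·cos(4·t). We have acceleration a(t) = -32·cos(4·t). Substituting t = pi/8: a(pi/8) = 0.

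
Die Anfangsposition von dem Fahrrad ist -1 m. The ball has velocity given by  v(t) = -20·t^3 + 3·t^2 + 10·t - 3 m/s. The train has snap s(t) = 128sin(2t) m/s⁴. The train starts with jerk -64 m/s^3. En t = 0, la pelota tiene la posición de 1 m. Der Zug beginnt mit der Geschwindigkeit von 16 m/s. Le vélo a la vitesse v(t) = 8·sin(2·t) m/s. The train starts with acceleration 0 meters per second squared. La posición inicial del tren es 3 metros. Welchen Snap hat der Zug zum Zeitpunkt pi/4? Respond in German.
Mit s(t) = 128·sin(2·t) und Einsetzen von t = pi/4, finden wir s = 128.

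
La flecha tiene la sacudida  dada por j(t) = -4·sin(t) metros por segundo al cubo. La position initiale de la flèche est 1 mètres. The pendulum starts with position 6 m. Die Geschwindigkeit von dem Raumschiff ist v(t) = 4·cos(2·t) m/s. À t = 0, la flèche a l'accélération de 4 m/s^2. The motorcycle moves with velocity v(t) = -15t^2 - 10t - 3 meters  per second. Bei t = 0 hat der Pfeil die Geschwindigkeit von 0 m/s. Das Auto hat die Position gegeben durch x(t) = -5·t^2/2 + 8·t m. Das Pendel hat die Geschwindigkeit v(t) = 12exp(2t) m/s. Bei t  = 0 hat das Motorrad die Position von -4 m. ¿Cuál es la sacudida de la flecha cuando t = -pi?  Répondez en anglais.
Using j(t) = -4·sin(t) and substituting t = -pi, we find j = 0.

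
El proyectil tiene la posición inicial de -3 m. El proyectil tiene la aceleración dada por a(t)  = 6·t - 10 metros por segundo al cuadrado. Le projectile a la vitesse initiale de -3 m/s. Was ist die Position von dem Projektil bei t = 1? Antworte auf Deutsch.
Wir müssen unsere Gleichung für die Beschleunigung a(t) = 6·t - 10 2-mal integrieren. Die Stammfunktion von der Beschleunigung, mit v(0) = -3, ergibt die Geschwindigkeit: v(t) = 3·t^2 - 10·t - 3. Durch Integration von der Geschwindigkeit und Verwendung der Anfangsbedingung x(0) = -3, erhalten wir x(t) = t^3 - 5·t^2 - 3·t - 3. Wir haben die Position x(t) = t^3 - 5·t^2 - 3·t - 3. Durch Einsetzen von t = 1: x(1) = -10.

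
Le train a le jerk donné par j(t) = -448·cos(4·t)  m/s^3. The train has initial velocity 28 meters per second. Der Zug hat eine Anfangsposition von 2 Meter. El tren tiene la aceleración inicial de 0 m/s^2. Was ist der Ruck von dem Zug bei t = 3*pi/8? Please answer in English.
We have jerk j(t) = -448·cos(4·t). Substituting t = 3*pi/8: j(3*pi/8) = 0.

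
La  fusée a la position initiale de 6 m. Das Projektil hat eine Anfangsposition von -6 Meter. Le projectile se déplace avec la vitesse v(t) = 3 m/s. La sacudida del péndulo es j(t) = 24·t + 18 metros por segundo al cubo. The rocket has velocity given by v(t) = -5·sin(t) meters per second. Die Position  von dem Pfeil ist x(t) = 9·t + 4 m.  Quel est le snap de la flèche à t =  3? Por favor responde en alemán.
Um dies zu lösen, müssen wir 4 Ableitungen unserer Gleichung für die Position x(t) = 9·t + 4 nehmen. Die Ableitung von der Position ergibt die Geschwindigkeit: v(t) = 9. Mit d/dt von v(t) finden wir a(t) = 0. Die Ableitung von der Beschleunigung ergibt den Ruck: j(t) = 0. Durch Ableiten von dem Ruck erhalten wir den Snap: s(t) = 0. Aus der Gleichung für den Snap s(t) = 0, setzen wir t = 3 ein und erhalten s = 0.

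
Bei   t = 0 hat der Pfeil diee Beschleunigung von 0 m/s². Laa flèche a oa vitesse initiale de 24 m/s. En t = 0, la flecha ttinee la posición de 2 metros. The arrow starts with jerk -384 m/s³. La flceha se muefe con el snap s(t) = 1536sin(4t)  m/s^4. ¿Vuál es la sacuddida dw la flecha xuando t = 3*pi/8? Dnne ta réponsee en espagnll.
Para resolver esto, necesitamos tomar 1 integral de nuestra ecuación del snap s(t) = 1536·sin(4·t). Tomando ∫s(t)dt y aplicando j(0) = -384, encontramos j(t) = -384·cos(4·t). De la ecuación de la sacudida j(t) = -384·cos(4·t), sustituimos t = 3*pi/8 para obtener j = 0.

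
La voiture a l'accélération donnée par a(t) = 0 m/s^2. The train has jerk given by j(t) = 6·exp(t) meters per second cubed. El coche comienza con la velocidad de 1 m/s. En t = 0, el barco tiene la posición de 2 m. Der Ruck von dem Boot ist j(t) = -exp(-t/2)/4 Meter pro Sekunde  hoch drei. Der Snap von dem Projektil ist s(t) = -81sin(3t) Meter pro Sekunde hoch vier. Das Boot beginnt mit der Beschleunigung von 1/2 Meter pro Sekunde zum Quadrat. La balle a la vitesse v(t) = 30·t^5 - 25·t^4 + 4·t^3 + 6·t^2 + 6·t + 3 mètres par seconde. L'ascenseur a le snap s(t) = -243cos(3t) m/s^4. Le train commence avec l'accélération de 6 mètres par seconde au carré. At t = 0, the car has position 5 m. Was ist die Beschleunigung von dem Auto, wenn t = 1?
Mit a(t) = 0 und Einsetzen von t = 1, finden wir a = 0.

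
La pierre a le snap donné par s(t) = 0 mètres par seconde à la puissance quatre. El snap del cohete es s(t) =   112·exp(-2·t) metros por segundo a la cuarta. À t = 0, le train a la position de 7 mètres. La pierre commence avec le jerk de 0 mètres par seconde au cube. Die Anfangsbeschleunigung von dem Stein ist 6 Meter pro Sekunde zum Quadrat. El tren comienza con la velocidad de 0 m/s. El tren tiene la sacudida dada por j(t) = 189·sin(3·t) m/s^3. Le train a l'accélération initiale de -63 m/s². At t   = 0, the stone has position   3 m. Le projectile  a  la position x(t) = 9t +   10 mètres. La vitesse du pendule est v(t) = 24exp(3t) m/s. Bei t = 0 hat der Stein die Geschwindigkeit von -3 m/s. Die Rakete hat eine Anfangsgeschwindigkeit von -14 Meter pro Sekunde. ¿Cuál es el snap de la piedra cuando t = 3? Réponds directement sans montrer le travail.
En t = 3, s = 0.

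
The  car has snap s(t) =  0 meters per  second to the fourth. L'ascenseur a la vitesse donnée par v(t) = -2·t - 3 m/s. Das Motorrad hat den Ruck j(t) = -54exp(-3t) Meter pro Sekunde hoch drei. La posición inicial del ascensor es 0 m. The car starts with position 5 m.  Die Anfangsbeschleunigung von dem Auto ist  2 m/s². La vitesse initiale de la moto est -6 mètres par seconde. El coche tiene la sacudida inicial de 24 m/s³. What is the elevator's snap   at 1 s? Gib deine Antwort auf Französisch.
En partant de la vitesse v(t) = -2·t - 3, nous prenons 3 dérivées. En dérivant la vitesse, nous obtenons l'accélération: a(t) = -2. La dérivée de l'accélération donne le jerk: j(t) = 0. En prenant d/dt de j(t), nous trouvons s(t) = 0. Nous avons le snap s(t) = 0. En substituant t = 1: s(1) = 0.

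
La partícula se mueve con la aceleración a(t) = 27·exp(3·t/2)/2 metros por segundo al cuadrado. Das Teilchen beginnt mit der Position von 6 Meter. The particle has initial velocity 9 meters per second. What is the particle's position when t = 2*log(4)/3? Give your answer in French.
Nous devons trouver l'intégrale de notre équation de l'accélération a(t) = 27·exp(3·t/2)/2 2 fois. En intégrant l'accélération et en utilisant la condition initiale v(0) = 9, nous obtenons v(t) = 9·exp(3·t/2). La primitive de la vitesse, avec x(0) = 6, donne la position: x(t) = 6·exp(3·t/2). Nous avons la position x(t) = 6·exp(3·t/2). En substituant t = 2*log(4)/3: x(2*log(4)/3) = 24.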